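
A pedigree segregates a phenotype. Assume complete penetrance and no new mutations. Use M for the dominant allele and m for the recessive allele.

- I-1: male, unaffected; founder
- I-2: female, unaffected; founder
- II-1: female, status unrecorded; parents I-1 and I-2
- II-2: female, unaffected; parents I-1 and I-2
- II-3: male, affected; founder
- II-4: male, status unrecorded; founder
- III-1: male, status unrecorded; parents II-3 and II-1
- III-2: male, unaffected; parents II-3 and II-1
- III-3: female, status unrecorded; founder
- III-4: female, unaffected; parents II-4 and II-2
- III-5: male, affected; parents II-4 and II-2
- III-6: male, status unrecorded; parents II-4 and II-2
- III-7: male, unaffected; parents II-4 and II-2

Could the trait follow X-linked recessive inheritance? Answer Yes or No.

Yes

A consistent assignment under X-linked recessive exists: I-1 X^M Y, I-2 X^M X^m, II-1 X^M X^M, II-2 X^M X^m, II-3 X^m Y, II-4 X^M Y, III-1 X^M Y, III-2 X^M Y, III-3 X^M X^M, III-4 X^M X^M, III-5 X^m Y, III-6 X^M Y, III-7 X^M Y.
In this assignment every recorded phenotype matches its genotype and every non-founder's genotype is obtainable from its parents' genotypes, so the pedigree is consistent.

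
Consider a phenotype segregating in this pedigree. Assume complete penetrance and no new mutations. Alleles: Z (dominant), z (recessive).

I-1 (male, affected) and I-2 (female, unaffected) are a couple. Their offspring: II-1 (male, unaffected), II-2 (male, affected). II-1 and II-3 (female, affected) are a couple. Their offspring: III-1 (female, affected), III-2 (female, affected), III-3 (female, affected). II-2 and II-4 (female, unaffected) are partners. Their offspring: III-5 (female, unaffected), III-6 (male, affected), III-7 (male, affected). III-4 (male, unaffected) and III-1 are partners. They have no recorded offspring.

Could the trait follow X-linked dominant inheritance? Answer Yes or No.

No

Under X-linked dominant, II-2 (affected, male) cannot arise from I-1 (affected) × I-2 (unaffected).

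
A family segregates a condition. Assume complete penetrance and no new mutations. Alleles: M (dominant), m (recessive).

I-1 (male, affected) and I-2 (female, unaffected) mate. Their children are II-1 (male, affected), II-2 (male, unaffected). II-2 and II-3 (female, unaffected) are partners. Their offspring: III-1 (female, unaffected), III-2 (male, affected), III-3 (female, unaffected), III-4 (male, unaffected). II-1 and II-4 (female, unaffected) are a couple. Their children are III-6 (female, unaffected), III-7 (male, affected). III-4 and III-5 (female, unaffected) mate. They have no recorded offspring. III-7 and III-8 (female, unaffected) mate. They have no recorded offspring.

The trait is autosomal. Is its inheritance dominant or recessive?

recessive

II-2 and II-3 are both unaffected yet have an affected child III-2. Under dominance, an affected child requires at least one affected parent, so the trait cannot be dominant.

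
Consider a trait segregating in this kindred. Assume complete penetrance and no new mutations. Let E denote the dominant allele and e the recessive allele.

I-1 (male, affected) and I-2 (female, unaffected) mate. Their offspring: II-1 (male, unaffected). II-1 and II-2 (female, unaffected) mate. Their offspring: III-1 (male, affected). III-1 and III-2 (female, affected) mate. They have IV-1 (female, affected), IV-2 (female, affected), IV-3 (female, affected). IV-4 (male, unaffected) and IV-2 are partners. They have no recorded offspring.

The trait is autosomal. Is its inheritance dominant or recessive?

recessive

II-1 and II-2 are both unaffected yet have an affected child III-1. Under dominance, an affected child requires at least one affected parent, so the trait cannot be dominant.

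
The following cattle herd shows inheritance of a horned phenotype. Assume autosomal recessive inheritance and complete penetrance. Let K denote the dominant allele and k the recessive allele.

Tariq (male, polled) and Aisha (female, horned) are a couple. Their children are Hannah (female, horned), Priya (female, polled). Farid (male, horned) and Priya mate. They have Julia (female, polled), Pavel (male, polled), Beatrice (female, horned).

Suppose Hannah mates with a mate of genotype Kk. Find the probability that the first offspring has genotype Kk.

Hannah is horned, so Hannah is kk.
The cross gives 1/2 Kk : 1/2 kk, so P(offspring has genotype Kk) = 1/2.

1/2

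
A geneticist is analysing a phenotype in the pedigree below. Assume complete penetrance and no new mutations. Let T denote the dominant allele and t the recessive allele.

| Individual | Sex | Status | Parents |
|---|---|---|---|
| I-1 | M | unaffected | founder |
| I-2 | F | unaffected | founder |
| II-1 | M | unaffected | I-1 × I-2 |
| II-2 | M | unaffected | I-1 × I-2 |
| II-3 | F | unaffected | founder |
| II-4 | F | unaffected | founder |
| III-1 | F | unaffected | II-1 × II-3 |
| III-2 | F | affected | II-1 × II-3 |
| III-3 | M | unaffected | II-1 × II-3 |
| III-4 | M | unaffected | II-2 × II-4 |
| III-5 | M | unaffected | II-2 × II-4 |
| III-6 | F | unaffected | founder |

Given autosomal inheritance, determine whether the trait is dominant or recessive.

recessive

II-1 and II-3 are both unaffected yet have an affected child III-2. Under dominance, an affected child requires at least one affected parent, so the trait cannot be dominant.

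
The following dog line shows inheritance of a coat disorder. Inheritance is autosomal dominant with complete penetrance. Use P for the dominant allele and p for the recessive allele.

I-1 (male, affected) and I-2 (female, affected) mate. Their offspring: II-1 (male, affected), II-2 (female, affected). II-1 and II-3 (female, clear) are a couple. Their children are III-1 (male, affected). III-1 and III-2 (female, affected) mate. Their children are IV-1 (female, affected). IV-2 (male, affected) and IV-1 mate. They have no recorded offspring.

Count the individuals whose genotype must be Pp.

Obligate heterozygotes: III-1 is affected so carries P and received p from II-3 (pp), so III-1 is Pp.
Every other individual is either homozygous by phenotype or has at least one consistent homozygous assignment, so the count is 1.

1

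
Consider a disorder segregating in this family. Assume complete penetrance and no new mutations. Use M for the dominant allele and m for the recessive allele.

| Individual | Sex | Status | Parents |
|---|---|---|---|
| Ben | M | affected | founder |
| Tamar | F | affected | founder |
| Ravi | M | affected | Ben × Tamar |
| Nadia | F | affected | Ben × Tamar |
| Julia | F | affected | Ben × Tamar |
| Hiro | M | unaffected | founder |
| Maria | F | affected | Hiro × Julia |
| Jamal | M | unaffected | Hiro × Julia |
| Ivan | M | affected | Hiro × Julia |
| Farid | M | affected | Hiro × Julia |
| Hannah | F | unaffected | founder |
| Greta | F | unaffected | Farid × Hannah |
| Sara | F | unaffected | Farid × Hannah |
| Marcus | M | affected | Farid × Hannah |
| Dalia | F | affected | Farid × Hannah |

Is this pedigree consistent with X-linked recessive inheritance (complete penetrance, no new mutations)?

No

Under X-linked recessive, Maria (affected, female) cannot arise from Hiro (unaffected) × Julia (affected).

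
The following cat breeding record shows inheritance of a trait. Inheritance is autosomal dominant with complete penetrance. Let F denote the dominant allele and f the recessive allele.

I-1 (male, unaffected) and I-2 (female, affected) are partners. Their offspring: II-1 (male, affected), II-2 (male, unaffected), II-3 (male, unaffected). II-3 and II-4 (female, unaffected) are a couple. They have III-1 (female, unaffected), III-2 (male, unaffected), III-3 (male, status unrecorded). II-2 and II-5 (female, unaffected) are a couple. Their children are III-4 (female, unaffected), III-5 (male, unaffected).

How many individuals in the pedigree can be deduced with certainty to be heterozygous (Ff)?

Obligate heterozygotes: I-2 is affected so carries F and passed f to II-2 (ff), so I-2 is Ff; II-1 is affected so carries F and received f from I-1 (ff), so II-1 is Ff.
Every other individual is either homozygous by phenotype or has at least one consistent homozygous assignment, so the count is 2.

2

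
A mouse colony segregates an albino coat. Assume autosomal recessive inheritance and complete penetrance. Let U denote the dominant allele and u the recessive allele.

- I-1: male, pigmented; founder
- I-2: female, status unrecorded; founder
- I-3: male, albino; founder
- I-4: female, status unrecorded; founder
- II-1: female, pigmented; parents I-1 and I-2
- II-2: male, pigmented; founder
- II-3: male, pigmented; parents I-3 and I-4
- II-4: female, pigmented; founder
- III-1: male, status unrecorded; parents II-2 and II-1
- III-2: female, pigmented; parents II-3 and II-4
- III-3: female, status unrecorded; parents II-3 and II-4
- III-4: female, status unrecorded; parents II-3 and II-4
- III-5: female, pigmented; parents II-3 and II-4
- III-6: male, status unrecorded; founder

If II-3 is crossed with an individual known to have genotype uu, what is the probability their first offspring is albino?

1/2

II-3 is pigmented so carries U and received u from I-3 (uu), so II-3 is Uu.
The cross gives 1/2 Uu : 1/2 uu, so P(offspring is albino) = 1/2.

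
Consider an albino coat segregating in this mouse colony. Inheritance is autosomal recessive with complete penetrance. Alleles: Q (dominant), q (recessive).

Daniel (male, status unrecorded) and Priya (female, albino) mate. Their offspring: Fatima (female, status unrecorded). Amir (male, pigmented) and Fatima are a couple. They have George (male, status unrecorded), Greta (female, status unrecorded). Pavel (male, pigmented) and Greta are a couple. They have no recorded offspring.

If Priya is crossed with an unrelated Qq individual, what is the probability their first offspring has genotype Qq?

Priya is albino, so Priya is qq.
The cross gives 1/2 Qq : 1/2 qq, so P(offspring has genotype Qq) = 1/2.

1/2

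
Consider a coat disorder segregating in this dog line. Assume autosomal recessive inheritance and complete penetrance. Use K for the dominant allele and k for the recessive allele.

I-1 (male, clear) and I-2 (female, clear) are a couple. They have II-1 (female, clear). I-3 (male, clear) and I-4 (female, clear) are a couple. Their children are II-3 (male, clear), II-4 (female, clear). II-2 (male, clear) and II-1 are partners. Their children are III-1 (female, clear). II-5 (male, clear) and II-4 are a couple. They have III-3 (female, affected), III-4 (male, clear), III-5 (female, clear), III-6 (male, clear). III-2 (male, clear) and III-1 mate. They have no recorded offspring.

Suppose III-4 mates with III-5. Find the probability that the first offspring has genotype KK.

4/9

II-5 is clear so carries K and passed k to III-3 (kk), so II-5 is Kk.
II-4 is clear so carries K and passed k to III-3 (kk), so II-4 is Kk.
III-4 is a clear offspring of II-5 (Kk) × II-4 (Kk), whose cross gives 1/4 KK : 1/2 Kk : 1/4 kk; conditioning on being clear, III-4 is KK with probability 1/3, Kk with probability 2/3.
III-5 is a clear offspring of II-5 (Kk) × II-4 (Kk), whose cross gives 1/4 KK : 1/2 Kk : 1/4 kk; conditioning on being clear, III-5 is KK with probability 1/3, Kk with probability 2/3.
Summing over parental genotype combinations, P(offspring has genotype KK) = 1/9·1 + 2/9·1/2 + 2/9·1/2 + 4/9·1/4 = 4/9.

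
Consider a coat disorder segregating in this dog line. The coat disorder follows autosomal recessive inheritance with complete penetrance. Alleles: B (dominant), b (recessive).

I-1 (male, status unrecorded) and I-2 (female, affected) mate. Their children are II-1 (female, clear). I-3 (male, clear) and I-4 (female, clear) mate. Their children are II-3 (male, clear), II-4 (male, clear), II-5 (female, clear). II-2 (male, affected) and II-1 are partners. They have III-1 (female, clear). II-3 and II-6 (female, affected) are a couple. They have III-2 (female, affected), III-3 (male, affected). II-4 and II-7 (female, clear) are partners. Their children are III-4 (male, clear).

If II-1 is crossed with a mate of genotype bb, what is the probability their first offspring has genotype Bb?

1/2

II-1 is clear so carries B and received b from I-2 (bb), so II-1 is Bb.
The cross gives 1/2 Bb : 1/2 bb, so P(offspring has genotype Bb) = 1/2.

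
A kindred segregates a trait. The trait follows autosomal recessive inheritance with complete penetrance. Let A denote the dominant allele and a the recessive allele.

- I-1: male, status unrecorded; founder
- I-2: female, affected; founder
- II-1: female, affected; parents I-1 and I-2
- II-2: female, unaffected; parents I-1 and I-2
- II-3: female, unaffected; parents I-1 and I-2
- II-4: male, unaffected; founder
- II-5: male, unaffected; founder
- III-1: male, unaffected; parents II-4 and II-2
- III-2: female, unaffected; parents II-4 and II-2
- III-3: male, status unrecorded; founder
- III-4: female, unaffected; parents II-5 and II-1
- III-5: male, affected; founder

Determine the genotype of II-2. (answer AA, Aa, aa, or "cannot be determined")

Aa

From phenotype alone, II-2 is AA or Aa.
II-2 is unaffected so carries A and received a from I-2 (aa), so II-2 is Aa.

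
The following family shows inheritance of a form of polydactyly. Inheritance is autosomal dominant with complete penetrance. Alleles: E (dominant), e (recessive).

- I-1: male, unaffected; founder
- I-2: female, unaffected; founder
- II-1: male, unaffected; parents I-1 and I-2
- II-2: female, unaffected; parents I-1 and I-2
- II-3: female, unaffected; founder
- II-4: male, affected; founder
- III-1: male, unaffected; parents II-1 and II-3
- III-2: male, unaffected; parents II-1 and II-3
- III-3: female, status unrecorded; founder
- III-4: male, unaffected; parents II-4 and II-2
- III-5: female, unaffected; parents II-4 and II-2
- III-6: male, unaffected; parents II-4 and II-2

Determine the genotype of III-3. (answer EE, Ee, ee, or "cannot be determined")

cannot be determined

III-3's phenotype is unrecorded, and no parent or child forces a single allele at both positions; consistent genotype assignments exist with III-3 as EE or Ee or ee.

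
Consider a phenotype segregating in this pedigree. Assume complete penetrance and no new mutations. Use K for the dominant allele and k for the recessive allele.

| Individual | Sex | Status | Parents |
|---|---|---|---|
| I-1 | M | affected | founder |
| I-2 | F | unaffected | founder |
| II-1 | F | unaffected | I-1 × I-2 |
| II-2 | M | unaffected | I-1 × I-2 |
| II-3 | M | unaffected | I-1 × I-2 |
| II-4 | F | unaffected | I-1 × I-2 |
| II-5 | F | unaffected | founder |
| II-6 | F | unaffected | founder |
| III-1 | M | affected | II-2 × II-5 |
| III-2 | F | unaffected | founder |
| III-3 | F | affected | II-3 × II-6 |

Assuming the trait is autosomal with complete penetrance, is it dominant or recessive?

recessive

II-2 and II-5 are both unaffected yet have an affected child III-1. Under dominance, an affected child requires at least one affected parent, so the trait cannot be dominant.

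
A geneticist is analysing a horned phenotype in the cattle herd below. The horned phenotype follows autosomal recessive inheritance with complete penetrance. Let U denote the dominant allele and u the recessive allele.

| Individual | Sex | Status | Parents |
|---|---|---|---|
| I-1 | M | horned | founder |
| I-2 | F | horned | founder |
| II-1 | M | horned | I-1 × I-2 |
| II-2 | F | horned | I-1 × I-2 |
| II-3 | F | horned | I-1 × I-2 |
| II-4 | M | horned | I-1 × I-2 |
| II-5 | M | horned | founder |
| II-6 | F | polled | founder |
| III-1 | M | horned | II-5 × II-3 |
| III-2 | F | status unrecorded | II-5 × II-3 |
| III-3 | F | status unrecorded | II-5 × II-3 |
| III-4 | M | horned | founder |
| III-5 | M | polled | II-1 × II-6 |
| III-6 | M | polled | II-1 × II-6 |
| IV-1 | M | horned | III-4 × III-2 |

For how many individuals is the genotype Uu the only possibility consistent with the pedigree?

2

Obligate heterozygotes: III-5 is polled so carries U and received u from II-1 (uu), so III-5 is Uu; III-6 is polled so carries U and received u from II-1 (uu), so III-6 is Uu.
Every other individual is either homozygous by phenotype or has at least one consistent homozygous assignment, so the count is 2.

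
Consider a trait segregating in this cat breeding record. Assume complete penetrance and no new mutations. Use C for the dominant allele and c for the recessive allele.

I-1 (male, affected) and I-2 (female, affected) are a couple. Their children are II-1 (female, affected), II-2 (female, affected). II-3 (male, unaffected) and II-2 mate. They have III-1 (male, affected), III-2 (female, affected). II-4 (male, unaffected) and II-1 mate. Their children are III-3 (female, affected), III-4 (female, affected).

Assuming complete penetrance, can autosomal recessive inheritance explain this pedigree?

A consistent assignment under autosomal recessive exists: I-1 cc, I-2 cc, II-1 cc, II-2 cc, II-3 Cc, II-4 Cc, III-1 cc, III-2 cc, III-3 cc, III-4 cc.
In this assignment every recorded phenotype matches its genotype and every non-founder's genotype is obtainable from its parents' genotypes, so the pedigree is consistent.

Yes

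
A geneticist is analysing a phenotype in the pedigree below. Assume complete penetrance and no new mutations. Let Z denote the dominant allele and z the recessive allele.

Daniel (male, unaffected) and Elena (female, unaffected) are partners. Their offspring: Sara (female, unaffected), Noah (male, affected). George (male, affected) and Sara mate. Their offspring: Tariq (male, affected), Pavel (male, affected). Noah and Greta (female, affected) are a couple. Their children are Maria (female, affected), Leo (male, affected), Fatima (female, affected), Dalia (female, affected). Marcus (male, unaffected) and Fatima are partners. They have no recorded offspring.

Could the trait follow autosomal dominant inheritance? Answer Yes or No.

Under autosomal dominant, Noah (affected, male) cannot arise from Daniel (unaffected) × Elena (unaffected).

No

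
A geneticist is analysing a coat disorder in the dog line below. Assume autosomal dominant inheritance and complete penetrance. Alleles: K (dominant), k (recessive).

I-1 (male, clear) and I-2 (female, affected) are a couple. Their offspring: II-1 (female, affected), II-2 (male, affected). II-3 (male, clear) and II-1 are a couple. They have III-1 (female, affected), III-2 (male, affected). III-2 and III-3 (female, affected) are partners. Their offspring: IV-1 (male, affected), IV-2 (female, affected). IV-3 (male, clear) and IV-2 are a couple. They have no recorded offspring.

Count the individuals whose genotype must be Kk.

4

Obligate heterozygotes: II-1 is affected so carries K and received k from I-1 (kk), so II-1 is Kk; II-2 is affected so carries K and received k from I-1 (kk), so II-2 is Kk; III-1 is affected so carries K and received k from II-3 (kk), so III-1 is Kk; III-2 is affected so carries K and received k from II-3 (kk), so III-2 is Kk.
Every other individual is either homozygous by phenotype or has at least one consistent homozygous assignment, so the count is 4.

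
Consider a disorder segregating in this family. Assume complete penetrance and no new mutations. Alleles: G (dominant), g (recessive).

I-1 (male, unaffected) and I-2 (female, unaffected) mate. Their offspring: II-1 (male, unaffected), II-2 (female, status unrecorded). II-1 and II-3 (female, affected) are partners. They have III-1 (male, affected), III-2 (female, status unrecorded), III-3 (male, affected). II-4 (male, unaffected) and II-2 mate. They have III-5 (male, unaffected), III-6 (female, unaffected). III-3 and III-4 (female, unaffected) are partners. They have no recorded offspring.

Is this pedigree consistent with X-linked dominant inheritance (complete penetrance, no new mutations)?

Yes

A consistent assignment under X-linked dominant exists: I-1 X^g Y, I-2 X^g X^g, II-1 X^g Y, II-2 X^g X^g, II-3 X^G X^G, II-4 X^g Y, III-1 X^G Y, III-2 X^G X^g, III-3 X^G Y, III-4 X^g X^g, III-5 X^g Y, III-6 X^g X^g.
In this assignment every recorded phenotype matches its genotype and every non-founder's genotype is obtainable from its parents' genotypes, so the pedigree is consistent.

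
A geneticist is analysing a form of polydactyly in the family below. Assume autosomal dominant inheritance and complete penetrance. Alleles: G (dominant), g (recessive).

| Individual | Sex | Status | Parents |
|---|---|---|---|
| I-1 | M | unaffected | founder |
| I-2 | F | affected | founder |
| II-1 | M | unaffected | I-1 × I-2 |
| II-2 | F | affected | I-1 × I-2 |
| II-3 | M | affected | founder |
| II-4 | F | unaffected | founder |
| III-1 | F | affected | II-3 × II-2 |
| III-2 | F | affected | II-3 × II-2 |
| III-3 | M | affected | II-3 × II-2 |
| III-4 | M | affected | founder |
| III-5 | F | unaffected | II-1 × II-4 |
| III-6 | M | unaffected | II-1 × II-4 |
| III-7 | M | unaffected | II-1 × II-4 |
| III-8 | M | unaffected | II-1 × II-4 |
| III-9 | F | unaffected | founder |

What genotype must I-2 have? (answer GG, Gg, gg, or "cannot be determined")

From phenotype alone, I-2 is GG or Gg.
I-2 is affected so carries G and passed g to II-1 (gg), so I-2 is Gg.

Gg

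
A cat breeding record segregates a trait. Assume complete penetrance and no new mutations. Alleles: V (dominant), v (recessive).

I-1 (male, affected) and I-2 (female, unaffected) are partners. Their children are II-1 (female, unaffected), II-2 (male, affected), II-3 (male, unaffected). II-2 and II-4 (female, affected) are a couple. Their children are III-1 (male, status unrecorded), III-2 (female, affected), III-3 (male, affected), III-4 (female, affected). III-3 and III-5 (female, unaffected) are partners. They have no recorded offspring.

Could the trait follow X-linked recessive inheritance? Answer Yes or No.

Yes

A consistent assignment under X-linked recessive exists: I-1 X^v Y, I-2 X^V X^v, II-1 X^V X^v, II-2 X^v Y, II-3 X^V Y, II-4 X^v X^v, III-1 X^v Y, III-2 X^v X^v, III-3 X^v Y, III-4 X^v X^v, III-5 X^V X^V.
In this assignment every recorded phenotype matches its genotype and every non-founder's genotype is obtainable from its parents' genotypes, so the pedigree is consistent.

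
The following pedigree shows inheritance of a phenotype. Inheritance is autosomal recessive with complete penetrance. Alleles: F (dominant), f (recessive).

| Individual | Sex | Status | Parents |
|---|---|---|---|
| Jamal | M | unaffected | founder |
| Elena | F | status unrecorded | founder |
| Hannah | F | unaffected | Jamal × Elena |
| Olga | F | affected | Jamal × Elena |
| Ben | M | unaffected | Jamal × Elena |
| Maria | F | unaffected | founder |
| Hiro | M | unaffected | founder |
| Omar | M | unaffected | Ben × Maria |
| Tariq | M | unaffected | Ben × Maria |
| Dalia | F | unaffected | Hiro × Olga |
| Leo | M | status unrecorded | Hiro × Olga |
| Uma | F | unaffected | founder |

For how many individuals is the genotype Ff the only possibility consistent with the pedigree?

Obligate heterozygotes: Jamal is unaffected so carries F and passed f to Olga (ff), so Jamal is Ff; Dalia is unaffected so carries F and received f from Olga (ff), so Dalia is Ff.
Every other individual is either homozygous by phenotype or has at least one consistent homozygous assignment, so the count is 2.

2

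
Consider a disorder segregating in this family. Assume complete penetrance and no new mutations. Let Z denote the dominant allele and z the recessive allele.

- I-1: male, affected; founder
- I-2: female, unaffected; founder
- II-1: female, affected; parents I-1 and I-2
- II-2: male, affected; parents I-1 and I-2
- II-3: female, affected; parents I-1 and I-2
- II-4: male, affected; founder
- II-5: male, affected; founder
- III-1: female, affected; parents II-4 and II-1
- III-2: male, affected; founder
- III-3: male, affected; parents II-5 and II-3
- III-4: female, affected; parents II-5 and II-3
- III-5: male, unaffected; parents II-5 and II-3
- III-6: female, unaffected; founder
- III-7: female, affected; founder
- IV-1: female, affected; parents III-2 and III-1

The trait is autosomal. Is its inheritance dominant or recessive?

dominant

II-5 and II-3 are both affected yet have an unaffected child III-5. Under a recessive model two affected parents are homozygous and every child would be affected, so the trait cannot be recessive.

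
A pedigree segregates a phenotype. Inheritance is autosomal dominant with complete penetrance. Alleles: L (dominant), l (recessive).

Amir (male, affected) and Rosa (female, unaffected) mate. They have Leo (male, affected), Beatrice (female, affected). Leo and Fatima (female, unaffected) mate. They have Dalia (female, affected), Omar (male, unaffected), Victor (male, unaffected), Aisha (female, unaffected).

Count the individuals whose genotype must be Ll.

3

Obligate heterozygotes: Leo is affected so carries L and received l from Rosa (ll), so Leo is Ll; Beatrice is affected so carries L and received l from Rosa (ll), so Beatrice is Ll; Dalia is affected so carries L and received l from Fatima (ll), so Dalia is Ll.
Every other individual is either homozygous by phenotype or has at least one consistent homozygous assignment, so the count is 3.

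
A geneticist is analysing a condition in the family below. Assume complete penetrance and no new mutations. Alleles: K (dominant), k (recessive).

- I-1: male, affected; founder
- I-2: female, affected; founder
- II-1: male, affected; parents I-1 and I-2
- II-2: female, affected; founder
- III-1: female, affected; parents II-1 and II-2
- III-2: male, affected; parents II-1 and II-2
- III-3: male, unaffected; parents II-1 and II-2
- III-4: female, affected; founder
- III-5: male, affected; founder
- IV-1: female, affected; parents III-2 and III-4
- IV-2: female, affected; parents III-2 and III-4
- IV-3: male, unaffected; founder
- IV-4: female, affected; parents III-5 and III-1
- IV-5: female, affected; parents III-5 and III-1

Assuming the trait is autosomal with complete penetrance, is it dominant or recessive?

dominant

II-1 and II-2 are both affected yet have an unaffected child III-3. Under a recessive model two affected parents are homozygous and every child would be affected, so the trait cannot be recessive.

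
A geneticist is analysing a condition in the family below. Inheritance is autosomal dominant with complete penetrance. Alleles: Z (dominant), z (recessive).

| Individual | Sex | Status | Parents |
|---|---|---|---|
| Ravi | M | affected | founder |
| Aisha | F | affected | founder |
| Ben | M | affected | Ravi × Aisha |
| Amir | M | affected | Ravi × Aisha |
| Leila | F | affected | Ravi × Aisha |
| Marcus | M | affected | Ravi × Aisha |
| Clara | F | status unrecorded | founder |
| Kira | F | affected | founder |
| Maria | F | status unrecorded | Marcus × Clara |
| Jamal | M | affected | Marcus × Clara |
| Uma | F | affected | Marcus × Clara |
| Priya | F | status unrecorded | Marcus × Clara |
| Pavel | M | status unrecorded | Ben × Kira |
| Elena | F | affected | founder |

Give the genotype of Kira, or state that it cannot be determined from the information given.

Kira's phenotype allows ZZ or Zz, and no parent or child forces a single allele at both positions; consistent genotype assignments exist with Kira as ZZ or Zz.

cannot be determined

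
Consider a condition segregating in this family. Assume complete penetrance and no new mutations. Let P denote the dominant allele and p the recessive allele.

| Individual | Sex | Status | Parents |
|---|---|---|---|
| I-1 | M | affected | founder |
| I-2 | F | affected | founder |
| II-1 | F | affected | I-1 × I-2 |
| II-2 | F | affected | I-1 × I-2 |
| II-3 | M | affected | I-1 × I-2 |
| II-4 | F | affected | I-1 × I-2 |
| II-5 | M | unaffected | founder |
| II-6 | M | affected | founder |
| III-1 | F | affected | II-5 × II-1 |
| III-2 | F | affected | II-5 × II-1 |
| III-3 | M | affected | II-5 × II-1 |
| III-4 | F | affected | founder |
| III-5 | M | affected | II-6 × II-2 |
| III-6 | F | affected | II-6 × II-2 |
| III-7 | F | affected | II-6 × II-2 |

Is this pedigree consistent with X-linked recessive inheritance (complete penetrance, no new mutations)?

No

Under X-linked recessive, III-1 (affected, female) cannot arise from II-5 (unaffected) × II-1 (affected).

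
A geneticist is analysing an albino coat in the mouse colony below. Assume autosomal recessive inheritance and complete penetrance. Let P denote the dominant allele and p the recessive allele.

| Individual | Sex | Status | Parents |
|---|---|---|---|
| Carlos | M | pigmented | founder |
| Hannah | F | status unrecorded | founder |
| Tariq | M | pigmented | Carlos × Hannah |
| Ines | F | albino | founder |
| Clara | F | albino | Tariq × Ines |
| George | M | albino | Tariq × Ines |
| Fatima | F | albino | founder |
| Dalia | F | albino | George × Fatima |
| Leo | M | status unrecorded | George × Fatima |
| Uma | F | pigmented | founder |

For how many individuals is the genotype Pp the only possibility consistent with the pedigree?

Obligate heterozygotes: Tariq is pigmented so carries P and passed p to Clara (pp), so Tariq is Pp.
Every other individual is either homozygous by phenotype or has at least one consistent homozygous assignment, so the count is 1.

1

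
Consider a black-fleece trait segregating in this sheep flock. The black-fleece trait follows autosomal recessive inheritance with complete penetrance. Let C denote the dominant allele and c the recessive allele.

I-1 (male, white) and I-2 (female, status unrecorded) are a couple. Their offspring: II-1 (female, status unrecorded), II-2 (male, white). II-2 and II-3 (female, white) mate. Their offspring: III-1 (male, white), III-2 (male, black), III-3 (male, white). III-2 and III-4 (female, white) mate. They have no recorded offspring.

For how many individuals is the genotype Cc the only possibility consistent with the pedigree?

2

Obligate heterozygotes: II-2 is white so carries C and passed c to III-2 (cc), so II-2 is Cc; II-3 is white so carries C and passed c to III-2 (cc), so II-3 is Cc.
Every other individual is either homozygous by phenotype or has at least one consistent homozygous assignment, so the count is 2.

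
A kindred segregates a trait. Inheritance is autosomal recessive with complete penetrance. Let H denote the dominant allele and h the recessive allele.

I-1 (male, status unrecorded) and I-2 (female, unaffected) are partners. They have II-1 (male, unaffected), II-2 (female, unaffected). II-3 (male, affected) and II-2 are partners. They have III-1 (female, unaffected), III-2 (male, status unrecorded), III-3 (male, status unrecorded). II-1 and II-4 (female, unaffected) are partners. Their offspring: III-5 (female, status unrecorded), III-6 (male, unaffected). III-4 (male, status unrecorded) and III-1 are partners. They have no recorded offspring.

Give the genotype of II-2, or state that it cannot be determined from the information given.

II-2's phenotype allows HH or Hh, and no parent or child forces a single allele at both positions; consistent genotype assignments exist with II-2 as HH or Hh.

cannot be determined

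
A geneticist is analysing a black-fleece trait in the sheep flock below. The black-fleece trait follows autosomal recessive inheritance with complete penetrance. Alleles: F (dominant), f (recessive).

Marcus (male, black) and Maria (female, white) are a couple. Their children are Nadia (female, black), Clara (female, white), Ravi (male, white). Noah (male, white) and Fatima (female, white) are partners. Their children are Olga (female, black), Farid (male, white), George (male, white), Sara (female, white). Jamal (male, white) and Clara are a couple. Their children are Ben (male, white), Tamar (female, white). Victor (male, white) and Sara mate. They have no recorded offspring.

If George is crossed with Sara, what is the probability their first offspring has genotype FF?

4/9

Noah is white so carries F and passed f to Olga (ff), so Noah is Ff.
Fatima is white so carries F and passed f to Olga (ff), so Fatima is Ff.
George is a white offspring of Noah (Ff) × Fatima (Ff), whose cross gives 1/4 FF : 1/2 Ff : 1/4 ff; conditioning on being white, George is FF with probability 1/3, Ff with probability 2/3.
Sara is a white offspring of Noah (Ff) × Fatima (Ff), whose cross gives 1/4 FF : 1/2 Ff : 1/4 ff; conditioning on being white, Sara is FF with probability 1/3, Ff with probability 2/3.
Summing over parental genotype combinations, P(offspring has genotype FF) = 1/9·1 + 2/9·1/2 + 2/9·1/2 + 4/9·1/4 = 4/9.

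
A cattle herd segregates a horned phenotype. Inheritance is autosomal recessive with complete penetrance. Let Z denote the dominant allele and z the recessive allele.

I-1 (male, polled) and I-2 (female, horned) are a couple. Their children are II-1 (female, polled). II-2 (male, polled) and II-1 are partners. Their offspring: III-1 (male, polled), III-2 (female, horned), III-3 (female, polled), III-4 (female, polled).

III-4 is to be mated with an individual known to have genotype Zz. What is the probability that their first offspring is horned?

II-2 is polled so carries Z and passed z to III-2 (zz), so II-2 is Zz.
II-1 is polled so carries Z and received z from I-2 (zz), so II-1 is Zz.
III-4 is a polled offspring of II-2 (Zz) × II-1 (Zz), whose cross gives 1/4 ZZ : 1/2 Zz : 1/4 zz; conditioning on being polled, III-4 is ZZ with probability 1/3, Zz with probability 2/3.
Summing over parental genotype combinations, P(offspring is horned) = 2/3·1/4 = 1/6.

1/6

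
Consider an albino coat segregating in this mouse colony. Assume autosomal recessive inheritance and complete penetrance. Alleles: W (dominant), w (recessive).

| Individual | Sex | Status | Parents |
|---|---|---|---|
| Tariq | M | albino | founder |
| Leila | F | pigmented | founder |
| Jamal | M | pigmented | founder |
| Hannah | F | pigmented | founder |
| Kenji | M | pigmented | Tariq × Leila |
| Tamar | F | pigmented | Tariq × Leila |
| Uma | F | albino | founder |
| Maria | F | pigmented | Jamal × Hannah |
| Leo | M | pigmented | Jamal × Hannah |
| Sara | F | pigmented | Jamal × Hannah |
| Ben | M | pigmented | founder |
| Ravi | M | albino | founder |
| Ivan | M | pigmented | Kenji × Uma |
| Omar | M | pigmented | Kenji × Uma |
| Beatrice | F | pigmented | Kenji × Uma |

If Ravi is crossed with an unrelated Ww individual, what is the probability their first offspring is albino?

1/2

Ravi is albino, so Ravi is ww.
The cross gives 1/2 Ww : 1/2 ww, so P(offspring is albino) = 1/2.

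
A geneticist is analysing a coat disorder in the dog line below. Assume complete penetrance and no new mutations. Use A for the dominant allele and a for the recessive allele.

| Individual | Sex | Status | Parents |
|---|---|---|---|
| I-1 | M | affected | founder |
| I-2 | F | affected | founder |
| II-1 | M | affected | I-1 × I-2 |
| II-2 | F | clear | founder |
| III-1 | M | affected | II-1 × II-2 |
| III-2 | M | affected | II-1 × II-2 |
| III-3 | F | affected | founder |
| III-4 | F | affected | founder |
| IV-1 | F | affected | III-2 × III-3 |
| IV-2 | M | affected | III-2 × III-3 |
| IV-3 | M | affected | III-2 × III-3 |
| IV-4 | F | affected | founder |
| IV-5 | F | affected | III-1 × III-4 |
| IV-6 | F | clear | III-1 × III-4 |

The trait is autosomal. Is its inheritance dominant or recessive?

III-1 and III-4 are both affected yet have a clear child IV-6. Under a recessive model two affected parents are homozygous and every child would be affected, so the trait cannot be recessive.

dominant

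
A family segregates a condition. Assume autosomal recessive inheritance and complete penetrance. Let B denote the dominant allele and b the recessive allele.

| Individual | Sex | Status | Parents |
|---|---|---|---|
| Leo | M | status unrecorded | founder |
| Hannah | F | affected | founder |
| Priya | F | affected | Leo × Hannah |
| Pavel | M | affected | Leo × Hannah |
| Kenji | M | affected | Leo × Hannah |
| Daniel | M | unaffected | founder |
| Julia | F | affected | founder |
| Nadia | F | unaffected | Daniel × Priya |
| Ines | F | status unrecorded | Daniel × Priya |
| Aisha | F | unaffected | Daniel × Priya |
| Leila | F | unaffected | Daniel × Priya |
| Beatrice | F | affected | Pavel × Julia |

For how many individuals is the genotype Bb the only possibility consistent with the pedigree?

3

Obligate heterozygotes: Nadia is unaffected so carries B and received b from Priya (bb), so Nadia is Bb; Aisha is unaffected so carries B and received b from Priya (bb), so Aisha is Bb; Leila is unaffected so carries B and received b from Priya (bb), so Leila is Bb.
Every other individual is either homozygous by phenotype or has at least one consistent homozygous assignment, so the count is 3.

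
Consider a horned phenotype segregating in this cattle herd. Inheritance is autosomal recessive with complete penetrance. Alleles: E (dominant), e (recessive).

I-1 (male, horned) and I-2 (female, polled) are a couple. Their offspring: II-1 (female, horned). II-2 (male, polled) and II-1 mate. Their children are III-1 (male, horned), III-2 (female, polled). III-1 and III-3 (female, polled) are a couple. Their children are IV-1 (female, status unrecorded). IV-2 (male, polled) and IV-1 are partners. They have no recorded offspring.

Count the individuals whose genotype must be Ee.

Obligate heterozygotes: I-2 is polled so carries E and passed e to II-1 (ee), so I-2 is Ee; II-2 is polled so carries E and passed e to III-1 (ee), so II-2 is Ee; III-2 is polled so carries E and received e from II-1 (ee), so III-2 is Ee.
Every other individual is either homozygous by phenotype or has at least one consistent homozygous assignment, so the count is 3.

3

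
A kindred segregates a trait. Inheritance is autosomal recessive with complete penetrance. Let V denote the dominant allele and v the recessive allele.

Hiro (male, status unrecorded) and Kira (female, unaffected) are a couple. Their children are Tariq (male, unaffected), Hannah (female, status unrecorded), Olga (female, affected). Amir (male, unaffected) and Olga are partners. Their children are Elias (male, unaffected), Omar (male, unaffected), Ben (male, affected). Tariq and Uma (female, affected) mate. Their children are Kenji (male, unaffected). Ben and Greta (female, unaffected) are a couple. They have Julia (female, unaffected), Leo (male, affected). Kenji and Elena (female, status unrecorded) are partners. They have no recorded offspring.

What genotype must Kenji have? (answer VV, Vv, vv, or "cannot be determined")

Vv

From phenotype alone, Kenji is VV or Vv.
Kenji is unaffected so carries V and received v from Uma (vv), so Kenji is Vv.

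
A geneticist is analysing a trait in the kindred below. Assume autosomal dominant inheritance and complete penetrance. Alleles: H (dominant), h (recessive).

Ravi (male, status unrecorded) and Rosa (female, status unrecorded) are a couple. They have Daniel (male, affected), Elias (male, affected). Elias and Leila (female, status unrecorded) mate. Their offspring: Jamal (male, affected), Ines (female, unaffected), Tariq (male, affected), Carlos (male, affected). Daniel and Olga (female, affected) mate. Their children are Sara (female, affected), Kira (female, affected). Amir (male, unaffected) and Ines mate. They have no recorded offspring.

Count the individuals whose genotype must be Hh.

1

Obligate heterozygotes: Elias is affected so carries H and passed h to Ines (hh), so Elias is Hh.
Every other individual is either homozygous by phenotype or has at least one consistent homozygous assignment, so the count is 1.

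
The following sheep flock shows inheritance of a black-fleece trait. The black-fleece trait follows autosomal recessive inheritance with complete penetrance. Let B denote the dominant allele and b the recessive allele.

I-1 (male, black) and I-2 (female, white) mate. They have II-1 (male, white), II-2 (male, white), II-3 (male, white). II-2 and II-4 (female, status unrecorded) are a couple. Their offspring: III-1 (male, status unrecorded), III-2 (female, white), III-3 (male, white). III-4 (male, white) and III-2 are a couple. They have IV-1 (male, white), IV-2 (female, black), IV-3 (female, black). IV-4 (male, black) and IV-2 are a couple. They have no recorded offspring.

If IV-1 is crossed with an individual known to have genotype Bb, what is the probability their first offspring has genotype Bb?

III-4 is white so carries B and passed b to IV-2 (bb), so III-4 is Bb.
III-2 is white so carries B and passed b to IV-2 (bb), so III-2 is Bb.
IV-1 is a white offspring of III-4 (Bb) × III-2 (Bb), whose cross gives 1/4 BB : 1/2 Bb : 1/4 bb; conditioning on being white, IV-1 is BB with probability 1/3, Bb with probability 2/3.
Summing over parental genotype combinations, P(offspring has genotype Bb) = 1/3·1/2 + 2/3·1/2 = 1/2.

1/2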